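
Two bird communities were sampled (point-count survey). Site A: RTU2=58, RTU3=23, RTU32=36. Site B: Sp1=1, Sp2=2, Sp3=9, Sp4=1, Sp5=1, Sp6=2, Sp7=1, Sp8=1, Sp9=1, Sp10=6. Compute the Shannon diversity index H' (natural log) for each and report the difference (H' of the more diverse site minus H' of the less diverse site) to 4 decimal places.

0.8566

Site A: N=117, proportions 0.495726, 0.196581, 0.307692, giving H' = 1.030304 (working shown to 6 dp, full precision carried).
Site B: N=25, proportions 0.04, 0.08, 0.36, 0.04, 0.04, 0.08, 0.04, 0.04, 0.04, 0.24, giving H' = 1.886949.
Difference = |1.030304 − 1.886949| = 0.856645, i.e. 0.8566 to 4 decimal places.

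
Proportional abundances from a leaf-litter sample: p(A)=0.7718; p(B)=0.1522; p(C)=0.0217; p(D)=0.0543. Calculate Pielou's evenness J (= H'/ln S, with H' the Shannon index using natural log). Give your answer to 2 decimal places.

0.52

H' = −Σ pᵢ ln pᵢ = −((-0.19992) + (-0.28653) + (-0.08312) + (-0.15819)) = 0.72775 (working shown to 5 dp, full precision carried).
With S = 4 species, ln S = 1.38629, so J = 0.72775/1.38629 = 0.52496, i.e. 0.52 to 2 decimal places.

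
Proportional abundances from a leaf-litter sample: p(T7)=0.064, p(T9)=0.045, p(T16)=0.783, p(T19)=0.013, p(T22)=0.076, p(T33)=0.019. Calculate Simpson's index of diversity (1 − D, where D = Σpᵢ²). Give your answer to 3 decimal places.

D = 0.064² + 0.045² + 0.783² + 0.013² + 0.076² + 0.019² = 0.00410 + 0.00202 + 0.61309 + 0.00017 + 0.00578 + 0.00036 = 0.62552 (working shown to 5 dp, full precision carried).
So 1 − D = 0.37448, i.e. 0.374 to 3 decimal places.

0.374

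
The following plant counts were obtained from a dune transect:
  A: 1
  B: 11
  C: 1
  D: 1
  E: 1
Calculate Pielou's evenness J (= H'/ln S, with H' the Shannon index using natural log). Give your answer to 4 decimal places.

Total N = 1+11+1+1+1 = 15, so the proportions are 0.066667, 0.733333, 0.066667, 0.066667, 0.066667 (working shown to 6 dp, full precision carried).
H' = −Σ pᵢ ln pᵢ = −((-0.180537) + (-0.227447) + (-0.180537) + (-0.180537) + (-0.180537)) = 0.949594.
With S = 5 species, ln S = 1.609438, so J = 0.949594/1.609438 = 0.590016, i.e. 0.5900 to 4 decimal places.

0.5900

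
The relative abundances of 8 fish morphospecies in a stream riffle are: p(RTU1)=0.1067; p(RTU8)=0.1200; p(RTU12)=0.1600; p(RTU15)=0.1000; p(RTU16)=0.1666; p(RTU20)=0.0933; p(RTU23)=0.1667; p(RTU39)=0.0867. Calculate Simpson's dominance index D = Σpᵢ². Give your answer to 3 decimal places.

D = 0.1067² + 0.12² + 0.16² + 0.1² + 0.1666² + 0.0933² + 0.1667² + 0.0867² = 0.01138 + 0.01440 + 0.02560 + 0.01000 + 0.02776 + 0.00870 + 0.02779 + 0.00752 = 0.13315 (working shown to 5 dp, full precision carried).
To 3 decimal places, D = 0.133.

0.133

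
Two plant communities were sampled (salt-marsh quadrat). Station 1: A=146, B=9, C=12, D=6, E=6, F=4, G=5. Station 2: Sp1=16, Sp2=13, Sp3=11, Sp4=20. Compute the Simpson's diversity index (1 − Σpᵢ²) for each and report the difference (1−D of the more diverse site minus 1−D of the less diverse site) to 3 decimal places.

Station 1: N=188, proportions 0.776596, 0.047872, 0.06383, 0.031915, 0.031915, 0.021277, 0.026596, giving 1−D = 0.387336 (working shown to 6 dp, full precision carried).
Station 2: N=60, proportions 0.266667, 0.216667, 0.183333, 0.333333, giving 1−D = 0.737222.
Difference = |0.387336 − 0.737222| = 0.349886, i.e. 0.350 to 3 decimal places.

0.350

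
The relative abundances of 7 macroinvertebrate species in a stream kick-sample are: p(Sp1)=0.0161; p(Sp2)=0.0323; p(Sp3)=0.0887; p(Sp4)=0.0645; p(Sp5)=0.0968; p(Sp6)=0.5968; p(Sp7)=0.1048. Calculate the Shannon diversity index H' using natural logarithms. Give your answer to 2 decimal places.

Each pᵢ ln pᵢ term (working shown to 4 dp, full precision carried): 0.0161×(-4.1289)=-0.0665, 0.0323×(-3.4327)=-0.1109, 0.0887×(-2.4225)=-0.2149, 0.0645×(-2.7411)=-0.1768, 0.0968×(-2.3351)=-0.2260, 0.5968×(-0.5162)=-0.3081, 0.1048×(-2.2557)=-0.2364.
Sum = -1.3395, so H' = 1.34.

1.34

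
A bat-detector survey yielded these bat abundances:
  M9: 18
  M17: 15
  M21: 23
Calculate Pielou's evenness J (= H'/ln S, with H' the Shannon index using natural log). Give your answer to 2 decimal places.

0.99

Total N = 18+15+23 = 56, so the proportions are 0.3214, 0.2679, 0.4107 (working shown to 4 dp, full precision carried).
H' = −Σ pᵢ ln pᵢ = −((-0.3648) + (-0.3528) + (-0.3655)) = 1.0831.
With S = 3 species, ln S = 1.0986, so J = 1.0831/1.0986 = 0.9859, i.e. 0.99 to 2 decimal places.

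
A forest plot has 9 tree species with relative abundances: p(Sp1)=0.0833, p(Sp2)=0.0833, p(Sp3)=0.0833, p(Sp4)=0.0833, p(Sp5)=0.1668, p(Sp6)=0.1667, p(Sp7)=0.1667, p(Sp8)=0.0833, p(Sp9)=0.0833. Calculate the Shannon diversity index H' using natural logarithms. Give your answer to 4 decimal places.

Each pᵢ ln pᵢ term (working shown to 6 dp, full precision carried): 0.0833×(-2.485307)=-0.207026, 0.0833×(-2.485307)=-0.207026, 0.0833×(-2.485307)=-0.207026, 0.0833×(-2.485307)=-0.207026, 0.1668×(-1.790960)=-0.298732, 0.1667×(-1.791559)=-0.298653, 0.1667×(-1.791559)=-0.298653, 0.0833×(-2.485307)=-0.207026, 0.0833×(-2.485307)=-0.207026.
Sum = -2.138194, so H' = 2.1382.

2.1382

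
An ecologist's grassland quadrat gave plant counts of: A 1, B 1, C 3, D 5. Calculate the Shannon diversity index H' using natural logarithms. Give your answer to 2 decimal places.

1.17

Total N = 1+1+3+5 = 10, so the proportions are 0.1, 0.1, 0.3, 0.5 (working shown to 4 dp, full precision carried).
Each pᵢ ln pᵢ term: 0.1×(-2.3026)=-0.2303, 0.1×(-2.3026)=-0.2303, 0.3×(-1.2040)=-0.3612, 0.5×(-0.6931)=-0.3466.
Sum = -1.1683, so H' = 1.17.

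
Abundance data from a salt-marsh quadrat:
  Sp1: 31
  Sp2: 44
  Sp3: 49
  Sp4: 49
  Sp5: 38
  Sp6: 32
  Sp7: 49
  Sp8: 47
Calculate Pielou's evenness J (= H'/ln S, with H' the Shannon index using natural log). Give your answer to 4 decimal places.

0.9928

Total N = 31+44+49+49+38+32+49+47 = 339, so the proportions are 0.091445, 0.129794, 0.144543, 0.144543, 0.112094, 0.094395, 0.144543, 0.138643 (working shown to 6 dp, full precision carried).
H' = −Σ pᵢ ln pᵢ = −((-0.218739) + (-0.265014) + (-0.279572) + (-0.279572) + (-0.245309) + (-0.222798) + (-0.279572) + (-0.273938)) = 2.064513.
With S = 8 species, ln S = 2.079442, so J = 2.064513/2.079442 = 0.992821, i.e. 0.9928 to 4 decimal places.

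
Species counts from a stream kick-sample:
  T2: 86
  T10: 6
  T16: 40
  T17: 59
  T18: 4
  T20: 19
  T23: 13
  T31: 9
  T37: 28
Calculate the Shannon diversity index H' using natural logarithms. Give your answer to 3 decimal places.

Total N = 86+6+40+59+4+19+13+9+28 = 264, so the proportions are 0.32576, 0.02273, 0.15152, 0.22348, 0.01515, 0.07197, 0.04924, 0.03409, 0.10606 (working shown to 5 dp, full precision carried).
Each pᵢ ln pᵢ term: 0.32576×(-1.12160)=-0.36537, 0.02273×(-3.78419)=-0.08600, 0.15152×(-1.88707)=-0.28592, 0.22348×(-1.49841)=-0.33487, 0.01515×(-4.18965)=-0.06348, 0.07197×(-2.63151)=-0.18939, 0.04924×(-3.01100)=-0.14827, 0.03409×(-3.37872)=-0.11518, 0.10606×(-2.24374)=-0.23797.
Sum = -1.82646, so H' = 1.826.

1.826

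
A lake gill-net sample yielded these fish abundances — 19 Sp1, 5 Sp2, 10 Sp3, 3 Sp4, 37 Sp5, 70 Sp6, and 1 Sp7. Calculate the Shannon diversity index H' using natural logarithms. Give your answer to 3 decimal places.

1.381

Total N = 19+5+10+3+37+70+1 = 145, so the proportions are 0.13103, 0.03448, 0.06897, 0.02069, 0.25517, 0.48276, 0.0069 (working shown to 5 dp, full precision carried).
Each pᵢ ln pᵢ term: 0.13103×(-2.03229)=-0.26630, 0.03448×(-3.36730)=-0.11611, 0.06897×(-2.67415)=-0.18442, 0.02069×(-3.87812)=-0.08024, 0.25517×(-1.36582)=-0.34852, 0.48276×(-0.72824)=-0.35156, 0.0069×(-4.97673)=-0.03432.
Sum = -1.38148, so H' = 1.381.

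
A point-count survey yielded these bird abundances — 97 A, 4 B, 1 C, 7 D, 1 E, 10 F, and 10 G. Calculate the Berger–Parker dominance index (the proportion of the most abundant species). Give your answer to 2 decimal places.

Total N = 97+4+1+7+1+10+10 = 130, so the proportions are 0.7462, 0.0308, 0.0077, 0.0538, 0.0077, 0.0769, 0.0769 (working shown to 4 dp, full precision carried).
The largest proportion is 0.7462, i.e. d = 0.75 to 2 decimal places.

0.75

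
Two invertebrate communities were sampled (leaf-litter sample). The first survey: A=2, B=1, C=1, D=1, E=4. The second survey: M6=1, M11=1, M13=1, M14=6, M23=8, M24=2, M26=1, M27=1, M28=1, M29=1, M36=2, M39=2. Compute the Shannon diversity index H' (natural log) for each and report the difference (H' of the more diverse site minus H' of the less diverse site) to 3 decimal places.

The first survey: N=9, proportions 0.22222, 0.11111, 0.11111, 0.11111, 0.44444, giving H' = 1.42706 (working shown to 5 dp, full precision carried).
The second survey: N=27, proportions 0.03704, 0.03704, 0.03704, 0.22222, 0.2963, 0.07407, 0.03704, 0.03704, 0.03704, 0.03704, 0.07407, 0.07407, giving H' = 2.12750.
Difference = |1.42706 − 2.12750| = 0.70044, i.e. 0.700 to 3 decimal places.

0.700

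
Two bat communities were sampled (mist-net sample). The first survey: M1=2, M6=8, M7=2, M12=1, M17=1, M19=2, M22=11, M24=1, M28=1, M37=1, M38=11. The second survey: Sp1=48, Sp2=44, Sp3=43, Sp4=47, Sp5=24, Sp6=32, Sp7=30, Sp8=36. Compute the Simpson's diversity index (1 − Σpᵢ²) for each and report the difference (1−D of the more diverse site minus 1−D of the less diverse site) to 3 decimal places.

0.061

The first survey: N=41, proportions 0.04878, 0.195122, 0.04878, 0.02439, 0.02439, 0.04878, 0.268293, 0.02439, 0.02439, 0.02439, 0.268293, giving 1−D = 0.807852 (working shown to 6 dp, full precision carried).
The second survey: N=304, proportions 0.157895, 0.144737, 0.141447, 0.154605, 0.078947, 0.105263, 0.098684, 0.118421, giving 1−D = 0.869135.
Difference = |0.807852 − 0.869135| = 0.061283, i.e. 0.061 to 3 decimal places.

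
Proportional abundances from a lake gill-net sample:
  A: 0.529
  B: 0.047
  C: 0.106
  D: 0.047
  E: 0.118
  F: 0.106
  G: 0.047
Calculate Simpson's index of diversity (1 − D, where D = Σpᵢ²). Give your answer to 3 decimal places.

0.677

D = 0.529² + 0.047² + 0.106² + 0.047² + 0.118² + 0.106² + 0.047² = 0.27984 + 0.00221 + 0.01124 + 0.00221 + 0.01392 + 0.01124 + 0.00221 = 0.32286 (working shown to 5 dp, full precision carried).
So 1 − D = 0.67714, i.e. 0.677 to 3 decimal places.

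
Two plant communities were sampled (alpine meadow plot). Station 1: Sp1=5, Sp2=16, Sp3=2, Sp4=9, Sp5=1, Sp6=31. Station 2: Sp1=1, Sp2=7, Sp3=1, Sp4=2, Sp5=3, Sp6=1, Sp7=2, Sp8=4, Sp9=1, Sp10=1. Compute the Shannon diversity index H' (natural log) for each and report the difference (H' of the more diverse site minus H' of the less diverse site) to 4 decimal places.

Station 1: N=64, proportions 0.078125, 0.25, 0.03125, 0.140625, 0.015625, 0.484375, giving H' = 1.346015 (working shown to 6 dp, full precision carried).
Station 2: N=23, proportions 0.043478, 0.304348, 0.043478, 0.086957, 0.130435, 0.043478, 0.086957, 0.173913, 0.043478, 0.043478, giving H' = 2.038321.
Difference = |1.346015 − 2.038321| = 0.692306, i.e. 0.6923 to 4 decimal places.

0.6923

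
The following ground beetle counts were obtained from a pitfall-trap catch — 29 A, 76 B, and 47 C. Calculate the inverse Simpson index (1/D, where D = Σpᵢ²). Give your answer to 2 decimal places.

Total N = 29+76+47 = 152, so the proportions are 0.19079, 0.5, 0.30921 (working shown to 5 dp, full precision carried).
D = 0.19079² + 0.5² + 0.30921² = 0.03640 + 0.25000 + 0.09561 = 0.38201.
So 1/D = 2.6177, i.e. 2.62 to 2 decimal places.

2.62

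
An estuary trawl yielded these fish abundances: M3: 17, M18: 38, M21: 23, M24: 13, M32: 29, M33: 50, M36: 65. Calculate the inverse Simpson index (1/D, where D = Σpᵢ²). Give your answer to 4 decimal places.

5.5242

Total N = 17+38+23+13+29+50+65 = 235, so the proportions are 0.07234043, 0.16170213, 0.09787234, 0.05531915, 0.12340426, 0.21276596, 0.27659574 (working shown to 8 dp, full precision carried).
D = 0.07234043² + 0.16170213² + 0.09787234² + 0.05531915² + 0.12340426² + 0.21276596² + 0.27659574² = 0.00523314 + 0.02614758 + 0.00957900 + 0.00306021 + 0.01522861 + 0.04526935 + 0.07650521 = 0.18102309.
So 1/D = 5.524157, i.e. 5.5242 to 4 decimal places.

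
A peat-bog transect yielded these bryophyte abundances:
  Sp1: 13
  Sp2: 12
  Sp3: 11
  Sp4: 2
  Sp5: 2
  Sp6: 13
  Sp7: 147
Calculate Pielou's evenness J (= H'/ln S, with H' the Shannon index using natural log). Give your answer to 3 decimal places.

0.515

Total N = 13+12+11+2+2+13+147 = 200, so the proportions are 0.065, 0.06, 0.055, 0.01, 0.01, 0.065, 0.735 (working shown to 5 dp, full precision carried).
H' = −Σ pᵢ ln pᵢ = −((-0.17767) + (-0.16880) + (-0.15952) + (-0.04605) + (-0.04605) + (-0.17767) + (-0.22630)) = 1.00206.
With S = 7 species, ln S = 1.94591, so J = 1.00206/1.94591 = 0.51496, i.e. 0.515 to 3 decimal places.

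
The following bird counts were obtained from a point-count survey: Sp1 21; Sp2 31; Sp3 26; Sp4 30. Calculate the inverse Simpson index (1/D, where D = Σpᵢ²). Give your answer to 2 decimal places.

3.92

Total N = 21+31+26+30 = 108, so the proportions are 0.194444, 0.287037, 0.240741, 0.277778 (working shown to 6 dp, full precision carried).
D = 0.194444² + 0.287037² + 0.240741² + 0.277778² = 0.037809 + 0.082390 + 0.057956 + 0.077160 = 0.255316.
So 1/D = 3.9167, i.e. 3.92 to 2 decimal places.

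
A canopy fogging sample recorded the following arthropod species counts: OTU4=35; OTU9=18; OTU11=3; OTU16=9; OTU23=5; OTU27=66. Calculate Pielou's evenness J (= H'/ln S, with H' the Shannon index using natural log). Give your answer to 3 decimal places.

Total N = 35+18+3+9+5+66 = 136, so the proportions are 0.25735, 0.13235, 0.02206, 0.06618, 0.03676, 0.48529 (working shown to 5 dp, full precision carried).
H' = −Σ pᵢ ln pᵢ = −((-0.34931) + (-0.26766) + (-0.08413) + (-0.17970) + (-0.12144) + (-0.35087)) = 1.35310.
With S = 6 species, ln S = 1.79176, so J = 1.35310/1.79176 = 0.75518, i.e. 0.755 to 3 decimal places.

0.755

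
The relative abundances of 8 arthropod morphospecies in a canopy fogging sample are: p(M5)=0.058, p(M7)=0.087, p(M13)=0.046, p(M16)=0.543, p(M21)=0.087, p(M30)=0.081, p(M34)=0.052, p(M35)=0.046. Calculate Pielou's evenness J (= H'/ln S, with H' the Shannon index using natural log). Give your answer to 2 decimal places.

0.75

H' = −Σ pᵢ ln pᵢ = −((-0.1651) + (-0.2124) + (-0.1416) + (-0.3316) + (-0.2124) + (-0.2036) + (-0.1537) + (-0.1416)) = 1.5622 (working shown to 4 dp, full precision carried).
With S = 8 species, ln S = 2.0794, so J = 1.5622/2.0794 = 0.7513, i.e. 0.75 to 2 decimal places.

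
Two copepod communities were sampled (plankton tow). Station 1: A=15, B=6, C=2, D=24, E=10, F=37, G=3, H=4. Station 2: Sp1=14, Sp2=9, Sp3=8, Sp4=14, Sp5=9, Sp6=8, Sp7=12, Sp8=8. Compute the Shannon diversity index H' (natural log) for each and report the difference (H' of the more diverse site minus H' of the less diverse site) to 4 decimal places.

Station 1: N=101, proportions 0.148515, 0.059406, 0.019802, 0.237624, 0.09901, 0.366337, 0.029703, 0.039604, giving H' = 1.699262 (working shown to 6 dp, full precision carried).
Station 2: N=82, proportions 0.170732, 0.109756, 0.097561, 0.170732, 0.109756, 0.097561, 0.146341, 0.097561, giving H' = 2.050998.
Difference = |1.699262 − 2.050998| = 0.351736, i.e. 0.3517 to 4 decimal places.

0.3517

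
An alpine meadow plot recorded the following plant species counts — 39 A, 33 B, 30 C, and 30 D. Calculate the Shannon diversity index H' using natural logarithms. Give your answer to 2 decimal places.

Total N = 39+33+30+30 = 132, so the proportions are 0.2955, 0.25, 0.2273, 0.2273 (working shown to 4 dp, full precision carried).
Each pᵢ ln pᵢ term: 0.2955×(-1.2192)=-0.3602, 0.25×(-1.3863)=-0.3466, 0.2273×(-1.4816)=-0.3367, 0.2273×(-1.4816)=-0.3367.
Sum = -1.3803, so H' = 1.38.

1.38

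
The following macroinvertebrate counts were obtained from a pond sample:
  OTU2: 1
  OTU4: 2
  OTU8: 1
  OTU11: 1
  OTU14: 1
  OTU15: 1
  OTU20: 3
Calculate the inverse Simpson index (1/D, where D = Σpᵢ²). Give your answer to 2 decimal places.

5.56

Total N = 1+2+1+1+1+1+3 = 10, so the proportions are 0.1, 0.2, 0.1, 0.1, 0.1, 0.1, 0.3 (working shown to 6 dp, full precision carried).
D = 0.1² + 0.2² + 0.1² + 0.1² + 0.1² + 0.1² + 0.3² = 0.010000 + 0.040000 + 0.010000 + 0.010000 + 0.010000 + 0.010000 + 0.090000 = 0.180000.
So 1/D = 5.5556, i.e. 5.56 to 2 decimal places.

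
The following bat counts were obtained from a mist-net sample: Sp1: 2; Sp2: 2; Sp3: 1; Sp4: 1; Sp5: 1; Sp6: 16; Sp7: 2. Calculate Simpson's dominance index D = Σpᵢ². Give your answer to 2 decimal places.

0.43

Total N = 2+2+1+1+1+16+2 = 25, so the proportions are 0.08, 0.08, 0.04, 0.04, 0.04, 0.64, 0.08 (working shown to 4 dp, full precision carried).
D = 0.08² + 0.08² + 0.04² + 0.04² + 0.04² + 0.64² + 0.08² = 0.0064 + 0.0064 + 0.0016 + 0.0016 + 0.0016 + 0.4096 + 0.0064 = 0.4336.
To 2 decimal places, D = 0.43.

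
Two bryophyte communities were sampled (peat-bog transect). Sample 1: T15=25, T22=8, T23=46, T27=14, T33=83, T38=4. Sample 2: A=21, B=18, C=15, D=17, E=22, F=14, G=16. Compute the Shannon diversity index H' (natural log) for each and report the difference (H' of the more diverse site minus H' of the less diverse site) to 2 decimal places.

0.53

Sample 1: N=180, proportions 0.1389, 0.0444, 0.2556, 0.0778, 0.4611, 0.0222, giving H' = 1.4014 (working shown to 4 dp, full precision carried).
Sample 2: N=123, proportions 0.1707, 0.1463, 0.122, 0.1382, 0.1789, 0.1138, 0.1301, giving H' = 1.9337.
Difference = |1.4014 − 1.9337| = 0.5323, i.e. 0.53 to 2 decimal places.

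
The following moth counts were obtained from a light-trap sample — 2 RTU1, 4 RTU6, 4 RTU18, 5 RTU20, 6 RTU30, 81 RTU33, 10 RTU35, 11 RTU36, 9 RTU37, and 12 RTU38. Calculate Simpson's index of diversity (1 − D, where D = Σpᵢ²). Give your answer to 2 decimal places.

0.66

Total N = 2+4+4+5+6+81+10+11+9+12 = 144, so the proportions are 0.0139, 0.0278, 0.0278, 0.0347, 0.0417, 0.5625, 0.0694, 0.0764, 0.0625, 0.0833 (working shown to 4 dp, full precision carried).
D = 0.0139² + 0.0278² + 0.0278² + 0.0347² + 0.0417² + 0.5625² + 0.0694² + 0.0764² + 0.0625² + 0.0833² = 0.0002 + 0.0008 + 0.0008 + 0.0012 + 0.0017 + 0.3164 + 0.0048 + 0.0058 + 0.0039 + 0.0069 = 0.3426.
So 1 − D = 0.6574, i.e. 0.66 to 2 decimal places.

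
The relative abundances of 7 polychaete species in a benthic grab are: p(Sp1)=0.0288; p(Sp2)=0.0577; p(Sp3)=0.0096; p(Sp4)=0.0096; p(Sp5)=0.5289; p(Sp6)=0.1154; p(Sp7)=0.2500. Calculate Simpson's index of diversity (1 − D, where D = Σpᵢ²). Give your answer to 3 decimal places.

0.640

D = 0.0288² + 0.0577² + 0.0096² + 0.0096² + 0.5289² + 0.1154² + 0.25² = 0.00083 + 0.00333 + 0.00009 + 0.00009 + 0.27974 + 0.01332 + 0.06250 = 0.35990 (working shown to 5 dp, full precision carried).
So 1 − D = 0.64010, i.e. 0.640 to 3 decimal places.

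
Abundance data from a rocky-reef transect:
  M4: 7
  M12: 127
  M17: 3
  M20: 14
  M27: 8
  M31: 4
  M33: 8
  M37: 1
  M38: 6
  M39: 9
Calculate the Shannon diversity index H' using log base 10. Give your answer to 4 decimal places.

Total N = 7+127+3+14+8+4+8+1+6+9 = 187, so the proportions are 0.037433, 0.679144, 0.016043, 0.074866, 0.042781, 0.02139, 0.042781, 0.005348, 0.032086, 0.048128 (working shown to 6 dp, full precision carried).
Each pᵢ log₁₀ pᵢ term: 0.037433×(-1.426744)=-0.053408, 0.679144×(-0.168038)=-0.114122, 0.016043×(-1.794720)=-0.028792, 0.074866×(-1.125714)=-0.084278, 0.042781×(-1.368752)=-0.058556, 0.02139×(-1.669782)=-0.035717, 0.042781×(-1.368752)=-0.058556, 0.005348×(-2.271842)=-0.012149, 0.032086×(-1.493690)=-0.047926, 0.048128×(-1.317599)=-0.063414.
Sum = -0.556918, so H' = 0.5569.

0.5569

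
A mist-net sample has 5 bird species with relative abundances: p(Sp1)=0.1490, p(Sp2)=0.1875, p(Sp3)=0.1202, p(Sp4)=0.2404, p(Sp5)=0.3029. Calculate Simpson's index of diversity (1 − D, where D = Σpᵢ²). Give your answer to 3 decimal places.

0.779

D = 0.149² + 0.1875² + 0.1202² + 0.2404² + 0.3029² = 0.02220 + 0.03516 + 0.01445 + 0.05779 + 0.09175 = 0.22135 (working shown to 5 dp, full precision carried).
So 1 − D = 0.77865, i.e. 0.779 to 3 decimal places.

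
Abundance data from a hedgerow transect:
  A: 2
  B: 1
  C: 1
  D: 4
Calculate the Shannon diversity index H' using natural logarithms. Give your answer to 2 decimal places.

1.21

Total N = 2+1+1+4 = 8, so the proportions are 0.25, 0.125, 0.125, 0.5 (working shown to 4 dp, full precision carried).
Each pᵢ ln pᵢ term: 0.25×(-1.3863)=-0.3466, 0.125×(-2.0794)=-0.2599, 0.125×(-2.0794)=-0.2599, 0.5×(-0.6931)=-0.3466.
Sum = -1.2130, so H' = 1.21.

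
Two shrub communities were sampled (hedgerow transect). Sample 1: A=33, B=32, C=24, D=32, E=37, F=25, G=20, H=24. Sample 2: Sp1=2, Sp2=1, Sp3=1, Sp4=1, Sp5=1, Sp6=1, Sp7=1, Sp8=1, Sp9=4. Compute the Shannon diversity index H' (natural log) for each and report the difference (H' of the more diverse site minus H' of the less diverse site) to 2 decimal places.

Sample 1: N=227, proportions 0.1454, 0.141, 0.1057, 0.141, 0.163, 0.1101, 0.0881, 0.1057, giving H' = 2.0605 (working shown to 4 dp, full precision carried).
Sample 2: N=13, proportions 0.1538, 0.0769, 0.0769, 0.0769, 0.0769, 0.0769, 0.0769, 0.0769, 0.3077, giving H' = 2.0318.
Difference = |2.0605 − 2.0318| = 0.0287, i.e. 0.03 to 2 decimal places.

0.03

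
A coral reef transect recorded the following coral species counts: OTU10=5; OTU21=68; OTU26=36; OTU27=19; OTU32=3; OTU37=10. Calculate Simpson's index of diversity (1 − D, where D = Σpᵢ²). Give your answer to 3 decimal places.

Total N = 5+68+36+19+3+10 = 141, so the proportions are 0.03546, 0.48227, 0.25532, 0.13475, 0.02128, 0.07092 (working shown to 5 dp, full precision carried).
D = 0.03546² + 0.48227² + 0.25532² + 0.13475² + 0.02128² + 0.07092² = 0.00126 + 0.23258 + 0.06519 + 0.01816 + 0.00045 + 0.00503 = 0.32267.
So 1 − D = 0.67733, i.e. 0.677 to 3 decimal places.

0.677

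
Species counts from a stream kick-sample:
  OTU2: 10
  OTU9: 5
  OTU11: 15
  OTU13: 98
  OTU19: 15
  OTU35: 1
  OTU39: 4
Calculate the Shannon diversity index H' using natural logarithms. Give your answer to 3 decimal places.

Total N = 10+5+15+98+15+1+4 = 148, so the proportions are 0.06757, 0.03378, 0.10135, 0.66216, 0.10135, 0.00676, 0.02703 (working shown to 5 dp, full precision carried).
Each pᵢ ln pᵢ term: 0.06757×(-2.69463)=-0.18207, 0.03378×(-3.38777)=-0.11445, 0.10135×(-2.28916)=-0.23201, 0.66216×(-0.41224)=-0.27297, 0.10135×(-2.28916)=-0.23201, 0.00676×(-4.99721)=-0.03376, 0.02703×(-3.61092)=-0.09759.
Sum = -1.16487, so H' = 1.165.

1.165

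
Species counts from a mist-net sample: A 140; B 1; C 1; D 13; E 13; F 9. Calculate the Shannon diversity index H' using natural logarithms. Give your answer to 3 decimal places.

Total N = 140+1+1+13+13+9 = 177, so the proportions are 0.79096, 0.00565, 0.00565, 0.07345, 0.07345, 0.05085 (working shown to 5 dp, full precision carried).
Each pᵢ ln pᵢ term: 0.79096×(-0.23451)=-0.18549, 0.00565×(-5.17615)=-0.02924, 0.00565×(-5.17615)=-0.02924, 0.07345×(-2.61120)=-0.19178, 0.07345×(-2.61120)=-0.19178, 0.05085×(-2.97893)=-0.15147.
Sum = -0.77901, so H' = 0.779.

0.779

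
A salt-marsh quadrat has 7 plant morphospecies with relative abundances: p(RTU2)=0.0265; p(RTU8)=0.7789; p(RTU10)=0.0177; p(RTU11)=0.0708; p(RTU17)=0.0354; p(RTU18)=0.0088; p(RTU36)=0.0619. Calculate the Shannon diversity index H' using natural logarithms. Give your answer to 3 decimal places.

Each pᵢ ln pᵢ term (working shown to 5 dp, full precision carried): 0.0265×(-3.63061)=-0.09621, 0.7789×(-0.24987)=-0.19463, 0.0177×(-4.03419)=-0.07141, 0.0708×(-2.64790)=-0.18747, 0.0354×(-3.34104)=-0.11827, 0.0088×(-4.73300)=-0.04165, 0.0619×(-2.78224)=-0.17222.
Sum = -0.88186, so H' = 0.882.

0.882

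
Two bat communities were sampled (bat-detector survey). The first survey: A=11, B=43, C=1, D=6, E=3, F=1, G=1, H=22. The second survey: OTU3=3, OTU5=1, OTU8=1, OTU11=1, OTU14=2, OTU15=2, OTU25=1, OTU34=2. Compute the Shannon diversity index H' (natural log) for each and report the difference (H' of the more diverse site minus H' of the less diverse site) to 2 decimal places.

0.58

The first survey: N=88, proportions 0.125, 0.4886, 0.0114, 0.0682, 0.0341, 0.0114, 0.0114, 0.25, giving H' = 1.4074 (working shown to 4 dp, full precision carried).
The second survey: N=13, proportions 0.2308, 0.0769, 0.0769, 0.0769, 0.1538, 0.1538, 0.0769, 0.1538, giving H' = 1.9915.
Difference = |1.4074 − 1.9915| = 0.5841, i.e. 0.58 to 2 decimal places.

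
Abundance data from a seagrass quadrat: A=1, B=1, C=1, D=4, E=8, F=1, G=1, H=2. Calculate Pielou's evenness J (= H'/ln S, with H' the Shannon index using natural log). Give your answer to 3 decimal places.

0.819

Total N = 1+1+1+4+8+1+1+2 = 19, so the proportions are 0.05263, 0.05263, 0.05263, 0.21053, 0.42105, 0.05263, 0.05263, 0.10526 (working shown to 5 dp, full precision carried).
H' = −Σ pᵢ ln pᵢ = −((-0.15497) + (-0.15497) + (-0.15497) + (-0.32803) + (-0.36421) + (-0.15497) + (-0.15497) + (-0.23698)) = 1.70407.
With S = 8 species, ln S = 2.07944, so J = 1.70407/2.07944 = 0.81948, i.e. 0.819 to 3 decimal places.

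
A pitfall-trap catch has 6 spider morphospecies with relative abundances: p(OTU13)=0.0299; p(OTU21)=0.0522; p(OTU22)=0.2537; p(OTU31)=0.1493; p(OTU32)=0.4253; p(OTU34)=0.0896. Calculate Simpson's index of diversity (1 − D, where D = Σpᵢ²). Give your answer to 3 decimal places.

0.721

D = 0.0299² + 0.0522² + 0.2537² + 0.1493² + 0.4253² + 0.0896² = 0.00089 + 0.00272 + 0.06436 + 0.02229 + 0.18088 + 0.00803 = 0.27918 (working shown to 5 dp, full precision carried).
So 1 − D = 0.72082, i.e. 0.721 to 3 decimal places.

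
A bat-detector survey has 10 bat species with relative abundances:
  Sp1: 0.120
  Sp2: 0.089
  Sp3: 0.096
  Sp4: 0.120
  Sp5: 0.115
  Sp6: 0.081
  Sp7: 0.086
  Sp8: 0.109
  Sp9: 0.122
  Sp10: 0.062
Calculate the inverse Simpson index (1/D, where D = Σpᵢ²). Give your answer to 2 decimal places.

D = 0.12² + 0.089² + 0.096² + 0.12² + 0.115² + 0.081² + 0.086² + 0.109² + 0.122² + 0.062² = 0.014400 + 0.007921 + 0.009216 + 0.014400 + 0.013225 + 0.006561 + 0.007396 + 0.011881 + 0.014884 + 0.003844 = 0.103728 (working shown to 6 dp, full precision carried).
So 1/D = 9.6406, i.e. 9.64 to 2 decimal places.

9.64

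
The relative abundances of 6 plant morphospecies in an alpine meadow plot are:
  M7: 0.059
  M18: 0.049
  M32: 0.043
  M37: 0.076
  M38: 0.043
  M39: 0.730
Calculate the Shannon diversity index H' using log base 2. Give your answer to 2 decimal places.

Each pᵢ log₂ pᵢ term (working shown to 4 dp, full precision carried): 0.059×(-4.0831)=-0.2409, 0.049×(-4.3511)=-0.2132, 0.043×(-4.5395)=-0.1952, 0.076×(-3.7179)=-0.2826, 0.043×(-4.5395)=-0.1952, 0.73×(-0.4540)=-0.3314.
Sum = -1.4585, so H' = 1.46.

1.46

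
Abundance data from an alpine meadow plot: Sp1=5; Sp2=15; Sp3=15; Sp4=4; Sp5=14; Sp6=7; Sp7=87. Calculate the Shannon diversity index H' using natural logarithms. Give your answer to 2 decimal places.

1.36

Total N = 5+15+15+4+14+7+87 = 147, so the proportions are 0.034, 0.102, 0.102, 0.0272, 0.0952, 0.0476, 0.5918 (working shown to 4 dp, full precision carried).
Each pᵢ ln pᵢ term: 0.034×(-3.3810)=-0.1150, 0.102×(-2.2824)=-0.2329, 0.102×(-2.2824)=-0.2329, 0.0272×(-3.6041)=-0.0981, 0.0952×(-2.3514)=-0.2239, 0.0476×(-3.0445)=-0.1450, 0.5918×(-0.5245)=-0.3104.
Sum = -1.3582, so H' = 1.36.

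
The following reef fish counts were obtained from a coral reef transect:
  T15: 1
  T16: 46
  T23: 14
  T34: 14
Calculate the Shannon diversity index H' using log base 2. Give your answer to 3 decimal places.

1.420

Total N = 1+46+14+14 = 75, so the proportions are 0.01333, 0.61333, 0.18667, 0.18667 (working shown to 5 dp, full precision carried).
Each pᵢ log₂ pᵢ term: 0.01333×(-6.22882)=-0.08305, 0.61333×(-0.70526)=-0.43256, 0.18667×(-2.42146)=-0.45201, 0.18667×(-2.42146)=-0.45201.
Sum = -1.41962, so H' = 1.420.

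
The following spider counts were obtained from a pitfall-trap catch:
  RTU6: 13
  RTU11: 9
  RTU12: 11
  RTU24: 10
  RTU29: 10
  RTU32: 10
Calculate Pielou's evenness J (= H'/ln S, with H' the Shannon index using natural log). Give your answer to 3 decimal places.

0.996

Total N = 13+9+11+10+10+10 = 63, so the proportions are 0.20635, 0.14286, 0.1746, 0.15873, 0.15873, 0.15873 (working shown to 5 dp, full precision carried).
H' = −Σ pᵢ ln pᵢ = −((-0.32566) + (-0.27799) + (-0.30472) + (-0.29215) + (-0.29215) + (-0.29215)) = 1.78482.
With S = 6 species, ln S = 1.79176, so J = 1.78482/1.79176 = 0.99613, i.e. 0.996 to 3 decimal places.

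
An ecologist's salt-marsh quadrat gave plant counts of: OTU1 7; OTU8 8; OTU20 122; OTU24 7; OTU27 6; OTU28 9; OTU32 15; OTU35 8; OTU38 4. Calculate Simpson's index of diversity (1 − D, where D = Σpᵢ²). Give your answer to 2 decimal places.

0.55

Total N = 7+8+122+7+6+9+15+8+4 = 186, so the proportions are 0.0376, 0.043, 0.6559, 0.0376, 0.0323, 0.0484, 0.0806, 0.043, 0.0215 (working shown to 4 dp, full precision carried).
D = 0.0376² + 0.043² + 0.6559² + 0.0376² + 0.0323² + 0.0484² + 0.0806² + 0.043² + 0.0215² = 0.0014 + 0.0018 + 0.4302 + 0.0014 + 0.0010 + 0.0023 + 0.0065 + 0.0018 + 0.0005 = 0.4471.
So 1 − D = 0.5529, i.e. 0.55 to 2 decimal places.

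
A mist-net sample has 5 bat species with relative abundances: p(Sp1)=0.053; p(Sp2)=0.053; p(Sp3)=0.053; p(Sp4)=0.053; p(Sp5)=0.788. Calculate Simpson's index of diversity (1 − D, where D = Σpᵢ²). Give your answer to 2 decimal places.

D = 0.053² + 0.053² + 0.053² + 0.053² + 0.788² = 0.0028 + 0.0028 + 0.0028 + 0.0028 + 0.6209 = 0.6322 (working shown to 4 dp, full precision carried).
So 1 − D = 0.3678, i.e. 0.37 to 2 decimal places.

0.37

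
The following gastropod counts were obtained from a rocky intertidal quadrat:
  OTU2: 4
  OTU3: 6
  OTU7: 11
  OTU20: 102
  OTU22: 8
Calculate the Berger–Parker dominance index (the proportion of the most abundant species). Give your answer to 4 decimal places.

0.7786

Total N = 4+6+11+102+8 = 131, so the proportions are 0.030534, 0.045802, 0.083969, 0.778626, 0.061069 (working shown to 6 dp, full precision carried).
The largest proportion is 0.778626, i.e. d = 0.7786 to 4 decimal places.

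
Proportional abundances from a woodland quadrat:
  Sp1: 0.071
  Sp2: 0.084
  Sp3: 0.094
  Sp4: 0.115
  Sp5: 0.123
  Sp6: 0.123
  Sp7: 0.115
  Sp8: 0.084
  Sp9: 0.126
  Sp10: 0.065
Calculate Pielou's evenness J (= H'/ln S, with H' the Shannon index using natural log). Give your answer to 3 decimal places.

H' = −Σ pᵢ ln pᵢ = −((-0.18780) + (-0.20806) + (-0.22226) + (-0.24872) + (-0.25776) + (-0.25776) + (-0.24872) + (-0.20806) + (-0.26101) + (-0.17767)) = 2.27782 (working shown to 5 dp, full precision carried).
With S = 10 species, ln S = 2.30259, so J = 2.27782/2.30259 = 0.98924, i.e. 0.989 to 3 decimal places.

0.989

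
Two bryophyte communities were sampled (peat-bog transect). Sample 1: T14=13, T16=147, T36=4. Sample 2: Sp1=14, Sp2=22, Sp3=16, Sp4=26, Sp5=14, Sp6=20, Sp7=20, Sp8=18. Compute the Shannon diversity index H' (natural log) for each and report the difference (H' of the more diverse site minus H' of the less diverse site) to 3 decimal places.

1.669

Sample 1: N=164, proportions 0.07927, 0.89634, 0.02439, giving H' = 0.38960 (working shown to 5 dp, full precision carried).
Sample 2: N=150, proportions 0.09333, 0.14667, 0.10667, 0.17333, 0.09333, 0.13333, 0.13333, 0.12, giving H' = 2.05847.
Difference = |0.38960 − 2.05847| = 1.66887, i.e. 1.669 to 3 decimal places.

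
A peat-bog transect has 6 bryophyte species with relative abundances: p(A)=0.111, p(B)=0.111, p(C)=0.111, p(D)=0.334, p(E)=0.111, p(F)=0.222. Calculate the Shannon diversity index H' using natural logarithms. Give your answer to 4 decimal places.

1.6764

Each pᵢ ln pᵢ term (working shown to 6 dp, full precision carried): 0.111×(-2.198225)=-0.244003, 0.111×(-2.198225)=-0.244003, 0.111×(-2.198225)=-0.244003, 0.334×(-1.096614)=-0.366269, 0.111×(-2.198225)=-0.244003, 0.222×(-1.505078)=-0.334127.
Sum = -1.676408, so H' = 1.6764.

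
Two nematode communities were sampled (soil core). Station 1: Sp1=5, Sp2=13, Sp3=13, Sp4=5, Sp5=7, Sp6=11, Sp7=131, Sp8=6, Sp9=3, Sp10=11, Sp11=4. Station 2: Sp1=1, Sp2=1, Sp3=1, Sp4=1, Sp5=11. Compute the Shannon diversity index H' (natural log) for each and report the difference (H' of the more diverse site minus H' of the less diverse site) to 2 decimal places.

Station 1: N=209, proportions 0.0239, 0.0622, 0.0622, 0.0239, 0.0335, 0.0526, 0.6268, 0.0287, 0.0144, 0.0526, 0.0191, giving H' = 1.4792 (working shown to 4 dp, full precision carried).
Station 2: N=15, proportions 0.0667, 0.0667, 0.0667, 0.0667, 0.7333, giving H' = 0.9496.
Difference = |1.4792 − 0.9496| = 0.5296, i.e. 0.53 to 2 decimal places.

0.53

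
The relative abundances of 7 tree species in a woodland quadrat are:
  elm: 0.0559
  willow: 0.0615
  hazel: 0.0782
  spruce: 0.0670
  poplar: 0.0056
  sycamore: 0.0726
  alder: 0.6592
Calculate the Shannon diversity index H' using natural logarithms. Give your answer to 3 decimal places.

Each pᵢ ln pᵢ term (working shown to 5 dp, full precision carried): 0.0559×(-2.88419)=-0.16123, 0.0615×(-2.78872)=-0.17151, 0.0782×(-2.54849)=-0.19929, 0.067×(-2.70306)=-0.18111, 0.0056×(-5.18499)=-0.02904, 0.0726×(-2.62279)=-0.19041, 0.6592×(-0.41673)=-0.27471.
Sum = -1.20729, so H' = 1.207.

1.207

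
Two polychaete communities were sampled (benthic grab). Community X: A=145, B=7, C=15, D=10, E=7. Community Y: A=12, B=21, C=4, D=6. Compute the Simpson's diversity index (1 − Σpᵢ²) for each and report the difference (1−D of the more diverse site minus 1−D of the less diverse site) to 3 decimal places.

0.289

Community X: N=184, proportions 0.78804, 0.03804, 0.08152, 0.05435, 0.03804, giving 1−D = 0.36649 (working shown to 5 dp, full precision carried).
Community Y: N=43, proportions 0.27907, 0.48837, 0.09302, 0.13953, giving 1−D = 0.65549.
Difference = |0.36649 − 0.65549| = 0.28900, i.e. 0.289 to 3 decimal places.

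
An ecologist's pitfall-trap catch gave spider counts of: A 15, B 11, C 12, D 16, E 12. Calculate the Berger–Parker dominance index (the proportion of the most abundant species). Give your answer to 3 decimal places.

Total N = 15+11+12+16+12 = 66, so the proportions are 0.22727, 0.16667, 0.18182, 0.24242, 0.18182 (working shown to 5 dp, full precision carried).
The largest proportion is 0.24242, i.e. d = 0.242 to 3 decimal places.

0.242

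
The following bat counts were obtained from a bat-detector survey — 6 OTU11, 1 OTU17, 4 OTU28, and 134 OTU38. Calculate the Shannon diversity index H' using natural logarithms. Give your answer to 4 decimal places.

Total N = 6+1+4+134 = 145, so the proportions are 0.041379, 0.006897, 0.027586, 0.924138 (working shown to 6 dp, full precision carried).
Each pᵢ ln pᵢ term: 0.041379×(-3.184974)=-0.131792, 0.006897×(-4.976734)=-0.034322, 0.027586×(-3.590439)=-0.099047, 0.924138×(-0.078894)=-0.072909.
Sum = -0.338070, so H' = 0.3381.

0.3381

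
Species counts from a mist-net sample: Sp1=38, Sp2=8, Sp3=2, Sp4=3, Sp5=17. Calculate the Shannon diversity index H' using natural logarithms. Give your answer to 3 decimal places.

Total N = 38+8+2+3+17 = 68, so the proportions are 0.55882, 0.11765, 0.02941, 0.04412, 0.25 (working shown to 5 dp, full precision carried).
Each pᵢ ln pᵢ term: 0.55882×(-0.58192)=-0.32519, 0.11765×(-2.14007)=-0.25177, 0.02941×(-3.52636)=-0.10372, 0.04412×(-3.12090)=-0.13769, 0.25×(-1.38629)=-0.34657.
Sum = -1.16494, so H' = 1.165.

1.165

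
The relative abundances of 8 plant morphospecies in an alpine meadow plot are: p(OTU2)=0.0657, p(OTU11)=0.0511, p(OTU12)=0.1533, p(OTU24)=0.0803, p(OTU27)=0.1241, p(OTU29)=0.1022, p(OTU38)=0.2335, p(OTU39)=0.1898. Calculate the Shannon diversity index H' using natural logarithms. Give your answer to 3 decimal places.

1.968

Each pᵢ ln pᵢ term (working shown to 5 dp, full precision carried): 0.0657×(-2.72266)=-0.17888, 0.0511×(-2.97397)=-0.15197, 0.1533×(-1.87536)=-0.28749, 0.0803×(-2.52199)=-0.20252, 0.1241×(-2.08667)=-0.25896, 0.1022×(-2.28082)=-0.23310, 0.2335×(-1.45457)=-0.33964, 0.1898×(-1.66178)=-0.31541.
Sum = -1.96796, so H' = 1.968.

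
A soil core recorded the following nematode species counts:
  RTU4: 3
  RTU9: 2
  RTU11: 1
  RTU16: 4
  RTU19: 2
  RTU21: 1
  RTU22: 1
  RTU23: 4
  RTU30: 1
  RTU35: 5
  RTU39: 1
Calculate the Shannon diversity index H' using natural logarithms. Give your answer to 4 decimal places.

2.2106

Total N = 3+2+1+4+2+1+1+4+1+5+1 = 25, so the proportions are 0.12, 0.08, 0.04, 0.16, 0.08, 0.04, 0.04, 0.16, 0.04, 0.2, 0.04 (working shown to 6 dp, full precision carried).
Each pᵢ ln pᵢ term: 0.12×(-2.120264)=-0.254432, 0.08×(-2.525729)=-0.202058, 0.04×(-3.218876)=-0.128755, 0.16×(-1.832581)=-0.293213, 0.08×(-2.525729)=-0.202058, 0.04×(-3.218876)=-0.128755, 0.04×(-3.218876)=-0.128755, 0.16×(-1.832581)=-0.293213, 0.04×(-3.218876)=-0.128755, 0.2×(-1.609438)=-0.321888, 0.04×(-3.218876)=-0.128755.
Sum = -2.210637, so H' = 2.2106.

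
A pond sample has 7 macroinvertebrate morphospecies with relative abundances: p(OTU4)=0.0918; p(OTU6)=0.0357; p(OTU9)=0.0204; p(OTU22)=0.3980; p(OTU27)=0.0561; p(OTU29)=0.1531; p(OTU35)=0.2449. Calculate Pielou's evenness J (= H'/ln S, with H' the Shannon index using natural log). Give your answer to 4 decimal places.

H' = −Σ pᵢ ln pᵢ = −((-0.219232) + (-0.118974) + (-0.079401) + (-0.366679) + (-0.161603) + (-0.287317) + (-0.344551)) = 1.577757 (working shown to 6 dp, full precision carried).
With S = 7 species, ln S = 1.945910, so J = 1.577757/1.945910 = 0.810807, i.e. 0.8108 to 4 decimal places.

0.8108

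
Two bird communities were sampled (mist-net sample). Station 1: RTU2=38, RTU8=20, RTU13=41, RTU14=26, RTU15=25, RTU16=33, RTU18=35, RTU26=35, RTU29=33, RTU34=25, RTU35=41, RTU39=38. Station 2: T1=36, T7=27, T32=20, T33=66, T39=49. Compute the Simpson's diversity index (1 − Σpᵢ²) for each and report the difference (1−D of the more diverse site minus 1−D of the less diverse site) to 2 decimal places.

Station 1: N=390, proportions 0.0974, 0.0513, 0.1051, 0.0667, 0.0641, 0.0846, 0.0897, 0.0897, 0.0846, 0.0641, 0.1051, 0.0974, giving 1−D = 0.9132 (working shown to 4 dp, full precision carried).
Station 2: N=198, proportions 0.1818, 0.1364, 0.101, 0.3333, 0.2475, giving 1−D = 0.7658.
Difference = |0.9132 − 0.7658| = 0.1474, i.e. 0.15 to 2 decimal places.

0.15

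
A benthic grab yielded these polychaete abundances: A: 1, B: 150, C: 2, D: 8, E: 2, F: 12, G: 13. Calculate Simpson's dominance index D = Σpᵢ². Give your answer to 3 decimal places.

Total N = 1+150+2+8+2+12+13 = 188, so the proportions are 0.00532, 0.79787, 0.01064, 0.04255, 0.01064, 0.06383, 0.06915 (working shown to 5 dp, full precision carried).
D = 0.00532² + 0.79787² + 0.01064² + 0.04255² + 0.01064² + 0.06383² + 0.06915² = 0.00003 + 0.63660 + 0.00011 + 0.00181 + 0.00011 + 0.00407 + 0.00478 = 0.64752.
To 3 decimal places, D = 0.648.

0.648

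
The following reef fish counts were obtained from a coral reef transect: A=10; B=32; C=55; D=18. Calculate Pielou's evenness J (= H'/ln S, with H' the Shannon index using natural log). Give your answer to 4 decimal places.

Total N = 10+32+55+18 = 115, so the proportions are 0.086957, 0.278261, 0.478261, 0.156522 (working shown to 6 dp, full precision carried).
H' = −Σ pᵢ ln pᵢ = −((-0.212378) + (-0.355950) + (-0.352765) + (-0.290279)) = 1.211372.
With S = 4 species, ln S = 1.386294, so J = 1.211372/1.386294 = 0.873820, i.e. 0.8738 to 4 decimal places.

0.8738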